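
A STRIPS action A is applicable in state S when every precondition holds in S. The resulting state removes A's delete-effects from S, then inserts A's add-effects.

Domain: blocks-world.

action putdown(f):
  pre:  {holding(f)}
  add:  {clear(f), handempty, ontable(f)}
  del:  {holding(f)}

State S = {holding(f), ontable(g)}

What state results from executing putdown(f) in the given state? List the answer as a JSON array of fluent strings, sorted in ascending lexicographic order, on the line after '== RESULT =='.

Compute (S \ del) ∪ add:
  pre ⊆ S: {holding(f)} ⊆ S  — applicable
  S \ del = {ontable(g)}
  ∪ add   = {clear(f), handempty, ontable(f), ontable(g)}

== RESULT ==
["clear(f)", "handempty", "ontable(f)", "ontable(g)"]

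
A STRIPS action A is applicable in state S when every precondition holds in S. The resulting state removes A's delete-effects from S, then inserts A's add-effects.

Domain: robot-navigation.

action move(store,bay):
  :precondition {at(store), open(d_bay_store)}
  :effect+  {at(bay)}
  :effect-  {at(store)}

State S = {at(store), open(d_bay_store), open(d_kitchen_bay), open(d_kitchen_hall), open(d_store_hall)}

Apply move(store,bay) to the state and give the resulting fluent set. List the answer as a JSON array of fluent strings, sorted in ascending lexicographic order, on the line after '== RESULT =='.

Compute (S \ del) ∪ add:
  pre ⊆ S: {at(store), open(d_bay_store)} ⊆ S  — applicable
  S \ del = {open(d_bay_store), open(d_kitchen_bay), open(d_kitchen_hall), open(d_store_hall)}
  ∪ add   = {at(bay), open(d_bay_store), open(d_kitchen_bay), open(d_kitchen_hall), open(d_store_hall)}

== RESULT ==
["at(bay)", "open(d_bay_store)", "open(d_kitchen_bay)", "open(d_kitchen_hall)", "open(d_store_hall)"]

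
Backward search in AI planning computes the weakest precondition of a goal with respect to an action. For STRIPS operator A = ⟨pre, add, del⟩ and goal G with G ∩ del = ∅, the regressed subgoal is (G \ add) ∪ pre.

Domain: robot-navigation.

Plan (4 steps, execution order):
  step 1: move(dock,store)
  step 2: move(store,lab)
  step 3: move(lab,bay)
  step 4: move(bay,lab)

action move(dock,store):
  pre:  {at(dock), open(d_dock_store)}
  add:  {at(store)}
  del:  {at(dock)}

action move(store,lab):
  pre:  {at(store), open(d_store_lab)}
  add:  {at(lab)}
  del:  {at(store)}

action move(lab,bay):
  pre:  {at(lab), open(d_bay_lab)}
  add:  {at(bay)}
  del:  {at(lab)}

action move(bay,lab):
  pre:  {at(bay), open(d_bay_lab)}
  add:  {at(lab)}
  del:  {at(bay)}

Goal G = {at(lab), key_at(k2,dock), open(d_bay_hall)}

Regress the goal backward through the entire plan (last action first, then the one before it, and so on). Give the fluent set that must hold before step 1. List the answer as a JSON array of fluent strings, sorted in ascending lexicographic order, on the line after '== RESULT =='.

Regress step by step:
  through step 4 (move(bay,lab)): drop {at(lab)}, keep {key_at(k2,dock), open(d_bay_hall)}, require {at(bay), open(d_bay_lab)}
    → {at(bay), key_at(k2,dock), open(d_bay_hall), open(d_bay_lab)}
  through step 3 (move(lab,bay)): drop {at(bay)}, keep {key_at(k2,dock), open(d_bay_hall), open(d_bay_lab)}, require {at(lab), open(d_bay_lab)}
    → {at(lab), key_at(k2,dock), open(d_bay_hall), open(d_bay_lab)}
  through step 2 (move(store,lab)): drop {at(lab)}, keep {key_at(k2,dock), open(d_bay_hall), open(d_bay_lab)}, require {at(store), open(d_store_lab)}
    → {at(store), key_at(k2,dock), open(d_bay_hall), open(d_bay_lab), open(d_store_lab)}
  through step 1 (move(dock,store)): drop {at(store)}, keep {key_at(k2,dock), open(d_bay_hall), open(d_bay_lab), open(d_store_lab)}, require {at(dock), open(d_dock_store)}
    → {at(dock), key_at(k2,dock), open(d_bay_hall), open(d_bay_lab), open(d_dock_store), open(d_store_lab)}

== RESULT ==
["at(dock)", "key_at(k2,dock)", "open(d_bay_hall)", "open(d_bay_lab)", "open(d_dock_store)", "open(d_store_lab)"]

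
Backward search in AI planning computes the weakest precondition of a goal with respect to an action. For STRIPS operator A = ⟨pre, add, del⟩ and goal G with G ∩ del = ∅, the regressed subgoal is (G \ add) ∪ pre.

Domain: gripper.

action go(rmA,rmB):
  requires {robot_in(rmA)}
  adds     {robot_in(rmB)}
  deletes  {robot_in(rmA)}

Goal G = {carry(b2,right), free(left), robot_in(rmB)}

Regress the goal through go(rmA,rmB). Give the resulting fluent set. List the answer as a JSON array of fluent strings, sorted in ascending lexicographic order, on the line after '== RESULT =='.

Regress:
  G ∩ del = {}  (empty — regression defined)
  G \ add = {carry(b2,right), free(left), robot_in(rmB)} \ {robot_in(rmB)} = {carry(b2,right), free(left)}
  ∪ pre   = {carry(b2,right), free(left)} ∪ {robot_in(rmA)}
          = {carry(b2,right), free(left), robot_in(rmA)}

== RESULT ==
["carry(b2,right)", "free(left)", "robot_in(rmA)"]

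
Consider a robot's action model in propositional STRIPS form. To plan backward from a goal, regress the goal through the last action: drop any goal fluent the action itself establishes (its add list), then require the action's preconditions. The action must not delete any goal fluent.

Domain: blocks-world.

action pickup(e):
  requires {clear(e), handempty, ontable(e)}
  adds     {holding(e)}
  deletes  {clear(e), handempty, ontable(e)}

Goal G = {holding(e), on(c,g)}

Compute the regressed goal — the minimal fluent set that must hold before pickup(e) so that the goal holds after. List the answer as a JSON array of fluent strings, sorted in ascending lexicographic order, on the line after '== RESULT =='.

Regress:
  G ∩ del = {}  (empty — regression defined)
  G \ add = {holding(e), on(c,g)} \ {holding(e)} = {on(c,g)}
  ∪ pre   = {on(c,g)} ∪ {clear(e), handempty, ontable(e)}
          = {clear(e), handempty, on(c,g), ontable(e)}

== RESULT ==
["clear(e)", "handempty", "on(c,g)", "ontable(e)"]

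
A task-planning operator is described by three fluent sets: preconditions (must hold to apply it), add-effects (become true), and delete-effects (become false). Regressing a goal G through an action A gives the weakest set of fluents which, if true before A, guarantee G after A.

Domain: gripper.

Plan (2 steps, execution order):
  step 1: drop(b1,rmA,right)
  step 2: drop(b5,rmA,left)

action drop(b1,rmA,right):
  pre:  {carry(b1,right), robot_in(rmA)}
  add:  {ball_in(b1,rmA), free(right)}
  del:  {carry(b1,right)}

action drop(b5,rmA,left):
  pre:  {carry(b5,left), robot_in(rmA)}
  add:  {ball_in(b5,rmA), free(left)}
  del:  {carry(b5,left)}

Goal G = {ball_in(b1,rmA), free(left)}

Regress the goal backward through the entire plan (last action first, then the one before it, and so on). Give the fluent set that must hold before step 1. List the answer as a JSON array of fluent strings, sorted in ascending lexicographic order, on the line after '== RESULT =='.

Regress step by step:
  through step 2 (drop(b5,rmA,left)): drop {free(left)}, keep {ball_in(b1,rmA)}, require {carry(b5,left), robot_in(rmA)}
    → {ball_in(b1,rmA), carry(b5,left), robot_in(rmA)}
  through step 1 (drop(b1,rmA,right)): drop {ball_in(b1,rmA)}, keep {carry(b5,left), robot_in(rmA)}, require {carry(b1,right), robot_in(rmA)}
    → {carry(b1,right), carry(b5,left), robot_in(rmA)}

== RESULT ==
["carry(b1,right)", "carry(b5,left)", "robot_in(rmA)"]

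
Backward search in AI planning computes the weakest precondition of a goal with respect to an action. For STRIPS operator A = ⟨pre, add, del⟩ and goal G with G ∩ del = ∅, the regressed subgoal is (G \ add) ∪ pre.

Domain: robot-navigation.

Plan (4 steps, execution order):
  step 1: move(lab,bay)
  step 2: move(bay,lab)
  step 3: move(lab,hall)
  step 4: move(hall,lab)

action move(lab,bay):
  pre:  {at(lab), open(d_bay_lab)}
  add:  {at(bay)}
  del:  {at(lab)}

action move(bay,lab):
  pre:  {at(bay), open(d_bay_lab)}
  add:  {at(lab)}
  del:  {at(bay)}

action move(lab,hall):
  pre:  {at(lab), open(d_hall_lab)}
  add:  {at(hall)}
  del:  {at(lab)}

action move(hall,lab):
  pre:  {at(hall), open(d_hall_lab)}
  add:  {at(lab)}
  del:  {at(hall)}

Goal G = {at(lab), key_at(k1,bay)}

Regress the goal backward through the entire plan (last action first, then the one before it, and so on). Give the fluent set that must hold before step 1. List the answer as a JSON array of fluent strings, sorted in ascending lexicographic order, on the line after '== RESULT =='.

Regress step by step:
  through step 4 (move(hall,lab)): drop {at(lab)}, keep {key_at(k1,bay)}, require {at(hall), open(d_hall_lab)}
    → {at(hall), key_at(k1,bay), open(d_hall_lab)}
  through step 3 (move(lab,hall)): drop {at(hall)}, keep {key_at(k1,bay), open(d_hall_lab)}, require {at(lab), open(d_hall_lab)}
    → {at(lab), key_at(k1,bay), open(d_hall_lab)}
  through step 2 (move(bay,lab)): drop {at(lab)}, keep {key_at(k1,bay), open(d_hall_lab)}, require {at(bay), open(d_bay_lab)}
    → {at(bay), key_at(k1,bay), open(d_bay_lab), open(d_hall_lab)}
  through step 1 (move(lab,bay)): drop {at(bay)}, keep {key_at(k1,bay), open(d_bay_lab), open(d_hall_lab)}, require {at(lab), open(d_bay_lab)}
    → {at(lab), key_at(k1,bay), open(d_bay_lab), open(d_hall_lab)}

== RESULT ==
["at(lab)", "key_at(k1,bay)", "open(d_bay_lab)", "open(d_hall_lab)"]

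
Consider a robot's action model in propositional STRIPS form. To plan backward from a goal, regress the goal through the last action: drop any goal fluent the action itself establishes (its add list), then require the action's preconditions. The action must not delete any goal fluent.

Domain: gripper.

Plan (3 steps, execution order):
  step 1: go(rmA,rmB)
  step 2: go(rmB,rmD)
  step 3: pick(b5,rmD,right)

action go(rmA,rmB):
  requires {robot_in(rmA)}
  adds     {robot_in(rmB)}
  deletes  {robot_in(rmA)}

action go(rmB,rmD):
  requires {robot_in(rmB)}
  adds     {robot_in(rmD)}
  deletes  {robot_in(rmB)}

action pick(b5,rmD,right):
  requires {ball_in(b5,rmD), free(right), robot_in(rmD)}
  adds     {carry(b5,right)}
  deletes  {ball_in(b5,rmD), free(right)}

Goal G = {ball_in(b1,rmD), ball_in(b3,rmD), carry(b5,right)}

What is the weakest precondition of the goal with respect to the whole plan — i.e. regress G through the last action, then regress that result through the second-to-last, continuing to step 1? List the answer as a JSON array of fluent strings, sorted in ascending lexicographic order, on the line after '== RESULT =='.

Regress step by step:
  through step 3 (pick(b5,rmD,right)): drop {carry(b5,right)}, keep {ball_in(b1,rmD), ball_in(b3,rmD)}, require {ball_in(b5,rmD), free(right), robot_in(rmD)}
    → {ball_in(b1,rmD), ball_in(b3,rmD), ball_in(b5,rmD), free(right), robot_in(rmD)}
  through step 2 (go(rmB,rmD)): drop {robot_in(rmD)}, keep {ball_in(b1,rmD), ball_in(b3,rmD), ball_in(b5,rmD), free(right)}, require {robot_in(rmB)}
    → {ball_in(b1,rmD), ball_in(b3,rmD), ball_in(b5,rmD), free(right), robot_in(rmB)}
  through step 1 (go(rmA,rmB)): drop {robot_in(rmB)}, keep {ball_in(b1,rmD), ball_in(b3,rmD), ball_in(b5,rmD), free(right)}, require {robot_in(rmA)}
    → {ball_in(b1,rmD), ball_in(b3,rmD), ball_in(b5,rmD), free(right), robot_in(rmA)}

== RESULT ==
["ball_in(b1,rmD)", "ball_in(b3,rmD)", "ball_in(b5,rmD)", "free(right)", "robot_in(rmA)"]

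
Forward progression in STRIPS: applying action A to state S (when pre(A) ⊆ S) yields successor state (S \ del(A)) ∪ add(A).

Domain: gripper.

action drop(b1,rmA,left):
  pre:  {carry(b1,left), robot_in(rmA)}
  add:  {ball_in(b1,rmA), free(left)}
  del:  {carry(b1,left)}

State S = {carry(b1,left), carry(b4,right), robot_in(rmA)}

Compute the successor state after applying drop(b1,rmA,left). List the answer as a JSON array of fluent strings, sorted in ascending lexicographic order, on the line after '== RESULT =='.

Progress:
  pre ⊆ S: {carry(b1,left), robot_in(rmA)} ⊆ S  — applicable
  S \ del = {carry(b4,right), robot_in(rmA)}
  ∪ add   = {ball_in(b1,rmA), carry(b4,right), free(left), robot_in(rmA)}

== RESULT ==
["ball_in(b1,rmA)", "carry(b4,right)", "free(left)", "robot_in(rmA)"]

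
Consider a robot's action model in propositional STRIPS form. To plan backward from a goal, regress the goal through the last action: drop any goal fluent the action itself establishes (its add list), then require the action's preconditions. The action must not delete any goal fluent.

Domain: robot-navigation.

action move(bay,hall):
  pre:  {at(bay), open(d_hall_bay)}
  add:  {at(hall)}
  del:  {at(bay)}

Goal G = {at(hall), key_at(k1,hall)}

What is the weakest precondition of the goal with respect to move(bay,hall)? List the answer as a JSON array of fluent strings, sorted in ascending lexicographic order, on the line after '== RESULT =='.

Regress:
  G ∩ del = {}  (empty — regression defined)
  G \ add = {at(hall), key_at(k1,hall)} \ {at(hall)} = {key_at(k1,hall)}
  ∪ pre   = {key_at(k1,hall)} ∪ {at(bay), open(d_hall_bay)}
          = {at(bay), key_at(k1,hall), open(d_hall_bay)}

== RESULT ==
["at(bay)", "key_at(k1,hall)", "open(d_hall_bay)"]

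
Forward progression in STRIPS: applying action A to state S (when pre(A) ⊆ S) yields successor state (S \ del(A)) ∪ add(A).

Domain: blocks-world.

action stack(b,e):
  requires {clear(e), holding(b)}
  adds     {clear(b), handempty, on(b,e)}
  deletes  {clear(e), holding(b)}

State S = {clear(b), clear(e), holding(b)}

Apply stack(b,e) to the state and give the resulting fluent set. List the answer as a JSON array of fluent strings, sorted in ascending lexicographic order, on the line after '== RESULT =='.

Compute (S \ del) ∪ add:
  pre ⊆ S: {clear(e), holding(b)} ⊆ S  — applicable
  S \ del = {clear(b)}
  ∪ add   = {clear(b), handempty, on(b,e)}

== RESULT ==
["clear(b)", "handempty", "on(b,e)"]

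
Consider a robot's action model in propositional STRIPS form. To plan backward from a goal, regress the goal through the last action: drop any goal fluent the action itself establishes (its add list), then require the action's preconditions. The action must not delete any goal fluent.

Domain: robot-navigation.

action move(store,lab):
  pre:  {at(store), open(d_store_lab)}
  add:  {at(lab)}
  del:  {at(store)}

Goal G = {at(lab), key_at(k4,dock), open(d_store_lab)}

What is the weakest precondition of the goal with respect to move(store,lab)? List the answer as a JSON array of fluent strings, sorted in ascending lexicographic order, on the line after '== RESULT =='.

Compute (G \ add) ∪ pre:
  G ∩ del = {}  (empty — regression defined)
  G \ add = {at(lab), key_at(k4,dock), open(d_store_lab)} \ {at(lab)} = {key_at(k4,dock), open(d_store_lab)}
  ∪ pre   = {key_at(k4,dock), open(d_store_lab)} ∪ {at(store), open(d_store_lab)}
          = {at(store), key_at(k4,dock), open(d_store_lab)}

== RESULT ==
["at(store)", "key_at(k4,dock)", "open(d_store_lab)"]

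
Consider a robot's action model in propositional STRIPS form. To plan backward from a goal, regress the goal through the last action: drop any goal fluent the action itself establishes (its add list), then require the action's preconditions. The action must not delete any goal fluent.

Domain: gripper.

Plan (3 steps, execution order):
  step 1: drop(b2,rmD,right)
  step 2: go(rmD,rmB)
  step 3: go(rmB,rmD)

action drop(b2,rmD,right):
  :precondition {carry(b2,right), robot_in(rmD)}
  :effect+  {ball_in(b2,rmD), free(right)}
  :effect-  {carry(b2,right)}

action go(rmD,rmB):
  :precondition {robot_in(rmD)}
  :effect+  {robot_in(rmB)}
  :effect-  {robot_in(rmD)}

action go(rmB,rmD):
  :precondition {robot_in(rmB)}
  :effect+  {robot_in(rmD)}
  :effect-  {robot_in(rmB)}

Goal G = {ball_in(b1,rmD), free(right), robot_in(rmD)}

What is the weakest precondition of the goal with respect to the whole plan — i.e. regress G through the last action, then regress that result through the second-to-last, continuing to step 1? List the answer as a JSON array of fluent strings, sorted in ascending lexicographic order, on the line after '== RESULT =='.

Regress step by step:
  through step 3 (go(rmB,rmD)): drop {robot_in(rmD)}, keep {ball_in(b1,rmD), free(right)}, require {robot_in(rmB)}
    → {ball_in(b1,rmD), free(right), robot_in(rmB)}
  through step 2 (go(rmD,rmB)): drop {robot_in(rmB)}, keep {ball_in(b1,rmD), free(right)}, require {robot_in(rmD)}
    → {ball_in(b1,rmD), free(right), robot_in(rmD)}
  through step 1 (drop(b2,rmD,right)): drop {free(right)}, keep {ball_in(b1,rmD), robot_in(rmD)}, require {carry(b2,right), robot_in(rmD)}
    → {ball_in(b1,rmD), carry(b2,right), robot_in(rmD)}

== RESULT ==
["ball_in(b1,rmD)", "carry(b2,right)", "robot_in(rmD)"]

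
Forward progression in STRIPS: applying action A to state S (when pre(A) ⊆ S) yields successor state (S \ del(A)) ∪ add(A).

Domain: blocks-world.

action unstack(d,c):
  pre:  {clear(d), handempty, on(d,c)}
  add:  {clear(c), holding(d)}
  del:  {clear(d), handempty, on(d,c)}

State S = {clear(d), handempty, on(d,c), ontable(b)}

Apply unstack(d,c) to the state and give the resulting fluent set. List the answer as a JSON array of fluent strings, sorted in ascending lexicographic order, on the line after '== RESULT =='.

Compute (S \ del) ∪ add:
  pre ⊆ S: {clear(d), handempty, on(d,c)} ⊆ S  — applicable
  S \ del = {ontable(b)}
  ∪ add   = {clear(c), holding(d), ontable(b)}

== RESULT ==
["clear(c)", "holding(d)", "ontable(b)"]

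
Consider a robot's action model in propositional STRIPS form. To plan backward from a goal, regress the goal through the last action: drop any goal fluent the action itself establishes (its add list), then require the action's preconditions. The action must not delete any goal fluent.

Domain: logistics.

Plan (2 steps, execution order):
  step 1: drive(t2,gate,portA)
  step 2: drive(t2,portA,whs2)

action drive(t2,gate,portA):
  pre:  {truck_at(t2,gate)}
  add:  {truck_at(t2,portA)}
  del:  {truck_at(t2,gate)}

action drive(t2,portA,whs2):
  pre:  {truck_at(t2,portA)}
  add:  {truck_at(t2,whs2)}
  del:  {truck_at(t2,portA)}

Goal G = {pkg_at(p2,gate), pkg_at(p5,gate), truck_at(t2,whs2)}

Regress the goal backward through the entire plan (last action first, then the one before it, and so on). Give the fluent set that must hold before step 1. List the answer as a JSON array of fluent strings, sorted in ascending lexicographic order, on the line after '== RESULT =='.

Regress step by step:
  through step 2 (drive(t2,portA,whs2)): drop {truck_at(t2,whs2)}, keep {pkg_at(p2,gate), pkg_at(p5,gate)}, require {truck_at(t2,portA)}
    → {pkg_at(p2,gate), pkg_at(p5,gate), truck_at(t2,portA)}
  through step 1 (drive(t2,gate,portA)): drop {truck_at(t2,portA)}, keep {pkg_at(p2,gate), pkg_at(p5,gate)}, require {truck_at(t2,gate)}
    → {pkg_at(p2,gate), pkg_at(p5,gate), truck_at(t2,gate)}

== RESULT ==
["pkg_at(p2,gate)", "pkg_at(p5,gate)", "truck_at(t2,gate)"]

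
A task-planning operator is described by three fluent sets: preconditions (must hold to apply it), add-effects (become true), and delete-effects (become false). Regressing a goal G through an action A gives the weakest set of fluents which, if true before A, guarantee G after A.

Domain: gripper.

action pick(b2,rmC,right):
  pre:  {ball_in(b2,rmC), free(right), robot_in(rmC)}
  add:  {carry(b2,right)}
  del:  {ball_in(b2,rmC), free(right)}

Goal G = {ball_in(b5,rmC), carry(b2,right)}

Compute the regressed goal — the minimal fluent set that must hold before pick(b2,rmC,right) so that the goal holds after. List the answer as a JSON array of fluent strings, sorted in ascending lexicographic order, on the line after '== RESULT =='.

Regress:
  G ∩ del = {}  (empty — regression defined)
  G \ add = {ball_in(b5,rmC), carry(b2,right)} \ {carry(b2,right)} = {ball_in(b5,rmC)}
  ∪ pre   = {ball_in(b5,rmC)} ∪ {ball_in(b2,rmC), free(right), robot_in(rmC)}
          = {ball_in(b2,rmC), ball_in(b5,rmC), free(right), robot_in(rmC)}

== RESULT ==
["ball_in(b2,rmC)", "ball_in(b5,rmC)", "free(right)", "robot_in(rmC)"]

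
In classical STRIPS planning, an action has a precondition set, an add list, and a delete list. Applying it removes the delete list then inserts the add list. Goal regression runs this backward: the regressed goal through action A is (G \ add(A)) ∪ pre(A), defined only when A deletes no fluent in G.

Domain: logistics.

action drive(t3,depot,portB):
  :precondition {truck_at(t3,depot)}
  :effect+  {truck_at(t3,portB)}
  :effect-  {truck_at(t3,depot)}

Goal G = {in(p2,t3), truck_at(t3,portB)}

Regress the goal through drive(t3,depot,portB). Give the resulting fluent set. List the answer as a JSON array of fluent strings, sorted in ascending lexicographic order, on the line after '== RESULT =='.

Compute (G \ add) ∪ pre:
  G ∩ del = {}  (empty — regression defined)
  G \ add = {in(p2,t3), truck_at(t3,portB)} \ {truck_at(t3,portB)} = {in(p2,t3)}
  ∪ pre   = {in(p2,t3)} ∪ {truck_at(t3,depot)}
          = {in(p2,t3), truck_at(t3,depot)}

== RESULT ==
["in(p2,t3)", "truck_at(t3,depot)"]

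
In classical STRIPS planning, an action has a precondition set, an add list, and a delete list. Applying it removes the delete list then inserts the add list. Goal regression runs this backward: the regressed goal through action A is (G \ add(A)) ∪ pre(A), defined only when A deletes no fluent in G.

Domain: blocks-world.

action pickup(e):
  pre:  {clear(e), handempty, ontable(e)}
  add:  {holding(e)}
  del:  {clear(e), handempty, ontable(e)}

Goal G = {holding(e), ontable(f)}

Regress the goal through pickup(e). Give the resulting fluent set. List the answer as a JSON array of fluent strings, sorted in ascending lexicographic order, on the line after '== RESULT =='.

Regress:
  G ∩ del = {}  (empty — regression defined)
  G \ add = {holding(e), ontable(f)} \ {holding(e)} = {ontable(f)}
  ∪ pre   = {ontable(f)} ∪ {clear(e), handempty, ontable(e)}
          = {clear(e), handempty, ontable(e), ontable(f)}

== RESULT ==
["clear(e)", "handempty", "ontable(e)", "ontable(f)"]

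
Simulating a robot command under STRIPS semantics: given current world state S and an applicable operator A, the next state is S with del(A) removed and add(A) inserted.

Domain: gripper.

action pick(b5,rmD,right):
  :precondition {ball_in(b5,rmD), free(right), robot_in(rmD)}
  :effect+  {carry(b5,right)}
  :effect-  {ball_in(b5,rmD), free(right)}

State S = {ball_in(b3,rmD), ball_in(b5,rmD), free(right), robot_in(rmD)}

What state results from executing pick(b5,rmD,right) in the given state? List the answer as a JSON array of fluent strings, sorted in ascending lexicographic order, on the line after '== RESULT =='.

Progress:
  pre ⊆ S: {ball_in(b5,rmD), free(right), robot_in(rmD)} ⊆ S  — applicable
  S \ del = {ball_in(b3,rmD), robot_in(rmD)}
  ∪ add   = {ball_in(b3,rmD), carry(b5,right), robot_in(rmD)}

== RESULT ==
["ball_in(b3,rmD)", "carry(b5,right)", "robot_in(rmD)"]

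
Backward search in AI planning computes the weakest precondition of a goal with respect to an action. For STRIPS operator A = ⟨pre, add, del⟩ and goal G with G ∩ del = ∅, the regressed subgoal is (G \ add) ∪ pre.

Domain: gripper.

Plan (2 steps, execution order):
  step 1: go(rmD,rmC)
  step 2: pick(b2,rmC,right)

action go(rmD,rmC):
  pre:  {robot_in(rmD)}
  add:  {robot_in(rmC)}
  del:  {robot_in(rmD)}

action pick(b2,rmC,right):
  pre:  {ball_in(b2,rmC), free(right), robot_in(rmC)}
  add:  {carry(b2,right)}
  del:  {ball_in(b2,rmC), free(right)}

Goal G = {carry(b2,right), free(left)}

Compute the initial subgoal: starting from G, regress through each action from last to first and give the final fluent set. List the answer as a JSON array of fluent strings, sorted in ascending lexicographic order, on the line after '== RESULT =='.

Regress step by step:
  through step 2 (pick(b2,rmC,right)): drop {carry(b2,right)}, keep {free(left)}, require {ball_in(b2,rmC), free(right), robot_in(rmC)}
    → {ball_in(b2,rmC), free(left), free(right), robot_in(rmC)}
  through step 1 (go(rmD,rmC)): drop {robot_in(rmC)}, keep {ball_in(b2,rmC), free(left), free(right)}, require {robot_in(rmD)}
    → {ball_in(b2,rmC), free(left), free(right), robot_in(rmD)}

== RESULT ==
["ball_in(b2,rmC)", "free(left)", "free(right)", "robot_in(rmD)"]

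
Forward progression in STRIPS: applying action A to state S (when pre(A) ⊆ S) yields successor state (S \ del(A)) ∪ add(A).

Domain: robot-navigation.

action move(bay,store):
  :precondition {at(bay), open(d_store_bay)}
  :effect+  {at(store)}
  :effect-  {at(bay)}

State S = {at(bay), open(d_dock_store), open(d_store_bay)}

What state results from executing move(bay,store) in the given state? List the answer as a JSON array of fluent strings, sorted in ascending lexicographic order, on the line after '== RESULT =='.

Progress:
  pre ⊆ S: {at(bay), open(d_store_bay)} ⊆ S  — applicable
  S \ del = {open(d_dock_store), open(d_store_bay)}
  ∪ add   = {at(store), open(d_dock_store), open(d_store_bay)}

== RESULT ==
["at(store)", "open(d_dock_store)", "open(d_store_bay)"]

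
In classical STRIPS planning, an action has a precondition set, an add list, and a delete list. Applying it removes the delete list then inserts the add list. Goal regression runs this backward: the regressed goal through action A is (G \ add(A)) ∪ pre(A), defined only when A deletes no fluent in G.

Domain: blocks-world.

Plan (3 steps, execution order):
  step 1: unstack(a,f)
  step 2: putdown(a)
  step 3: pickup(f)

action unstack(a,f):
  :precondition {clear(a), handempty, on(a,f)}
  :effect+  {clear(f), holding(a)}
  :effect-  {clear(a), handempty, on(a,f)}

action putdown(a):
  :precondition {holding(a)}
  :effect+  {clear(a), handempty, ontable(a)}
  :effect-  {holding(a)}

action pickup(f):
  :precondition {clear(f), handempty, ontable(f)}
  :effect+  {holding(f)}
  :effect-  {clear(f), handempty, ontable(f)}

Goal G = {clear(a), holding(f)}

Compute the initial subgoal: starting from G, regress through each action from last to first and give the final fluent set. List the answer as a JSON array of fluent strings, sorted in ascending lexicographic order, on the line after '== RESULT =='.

Regress step by step:
  through step 3 (pickup(f)): drop {holding(f)}, keep {clear(a)}, require {clear(f), handempty, ontable(f)}
    → {clear(a), clear(f), handempty, ontable(f)}
  through step 2 (putdown(a)): drop {clear(a), handempty}, keep {clear(f), ontable(f)}, require {holding(a)}
    → {clear(f), holding(a), ontable(f)}
  through step 1 (unstack(a,f)): drop {clear(f), holding(a)}, keep {ontable(f)}, require {clear(a), handempty, on(a,f)}
    → {clear(a), handempty, on(a,f), ontable(f)}

== RESULT ==
["clear(a)", "handempty", "on(a,f)", "ontable(f)"]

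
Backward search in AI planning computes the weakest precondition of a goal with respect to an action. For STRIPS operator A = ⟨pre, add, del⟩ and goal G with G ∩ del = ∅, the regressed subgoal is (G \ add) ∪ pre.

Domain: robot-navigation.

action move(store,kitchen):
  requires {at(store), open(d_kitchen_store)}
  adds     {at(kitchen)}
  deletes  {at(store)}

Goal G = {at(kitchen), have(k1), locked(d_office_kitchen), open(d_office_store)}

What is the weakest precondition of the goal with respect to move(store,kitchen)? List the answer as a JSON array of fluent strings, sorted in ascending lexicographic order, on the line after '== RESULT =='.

Regress:
  G ∩ del = {}  (empty — regression defined)
  G \ add = {at(kitchen), have(k1), locked(d_office_kitchen), open(d_office_store)} \ {at(kitchen)} = {have(k1), locked(d_office_kitchen), open(d_office_store)}
  ∪ pre   = {have(k1), locked(d_office_kitchen), open(d_office_store)} ∪ {at(store), open(d_kitchen_store)}
          = {at(store), have(k1), locked(d_office_kitchen), open(d_kitchen_store), open(d_office_store)}

== RESULT ==
["at(store)", "have(k1)", "locked(d_office_kitchen)", "open(d_kitchen_store)", "open(d_office_store)"]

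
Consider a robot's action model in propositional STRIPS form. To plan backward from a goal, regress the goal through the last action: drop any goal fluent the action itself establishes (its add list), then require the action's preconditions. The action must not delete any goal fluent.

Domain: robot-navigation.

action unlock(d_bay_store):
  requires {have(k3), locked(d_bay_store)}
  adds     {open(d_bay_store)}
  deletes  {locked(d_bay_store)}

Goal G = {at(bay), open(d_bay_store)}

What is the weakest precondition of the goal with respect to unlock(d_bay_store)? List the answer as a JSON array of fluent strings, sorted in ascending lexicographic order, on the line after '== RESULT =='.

Compute (G \ add) ∪ pre:
  G ∩ del = {}  (empty — regression defined)
  G \ add = {at(bay), open(d_bay_store)} \ {open(d_bay_store)} = {at(bay)}
  ∪ pre   = {at(bay)} ∪ {have(k3), locked(d_bay_store)}
          = {at(bay), have(k3), locked(d_bay_store)}

== RESULT ==
["at(bay)", "have(k3)", "locked(d_bay_store)"]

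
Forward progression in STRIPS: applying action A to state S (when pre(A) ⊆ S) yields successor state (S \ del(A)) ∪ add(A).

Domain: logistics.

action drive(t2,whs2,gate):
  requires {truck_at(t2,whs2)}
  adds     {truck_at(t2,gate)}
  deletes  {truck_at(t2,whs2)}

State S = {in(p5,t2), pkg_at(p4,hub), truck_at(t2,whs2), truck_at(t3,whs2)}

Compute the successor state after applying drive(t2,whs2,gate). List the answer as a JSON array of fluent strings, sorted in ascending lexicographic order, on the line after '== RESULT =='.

Progress:
  pre ⊆ S: {truck_at(t2,whs2)} ⊆ S  — applicable
  S \ del = {in(p5,t2), pkg_at(p4,hub), truck_at(t3,whs2)}
  ∪ add   = {in(p5,t2), pkg_at(p4,hub), truck_at(t2,gate), truck_at(t3,whs2)}

== RESULT ==
["in(p5,t2)", "pkg_at(p4,hub)", "truck_at(t2,gate)", "truck_at(t3,whs2)"]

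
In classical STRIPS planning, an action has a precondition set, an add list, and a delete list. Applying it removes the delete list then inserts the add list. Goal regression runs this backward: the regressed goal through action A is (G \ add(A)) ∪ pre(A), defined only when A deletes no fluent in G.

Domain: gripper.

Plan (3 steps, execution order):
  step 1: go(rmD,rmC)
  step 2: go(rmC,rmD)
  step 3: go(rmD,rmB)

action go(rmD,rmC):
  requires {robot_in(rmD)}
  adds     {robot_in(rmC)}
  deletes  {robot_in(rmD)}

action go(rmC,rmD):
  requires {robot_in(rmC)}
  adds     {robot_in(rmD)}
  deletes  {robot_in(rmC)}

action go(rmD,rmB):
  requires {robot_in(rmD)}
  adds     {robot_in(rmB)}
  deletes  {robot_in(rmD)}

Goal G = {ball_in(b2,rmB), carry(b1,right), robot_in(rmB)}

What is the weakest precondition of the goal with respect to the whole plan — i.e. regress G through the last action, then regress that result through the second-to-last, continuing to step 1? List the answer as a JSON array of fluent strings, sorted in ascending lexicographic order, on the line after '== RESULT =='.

Regress step by step:
  through step 3 (go(rmD,rmB)): drop {robot_in(rmB)}, keep {ball_in(b2,rmB), carry(b1,right)}, require {robot_in(rmD)}
    → {ball_in(b2,rmB), carry(b1,right), robot_in(rmD)}
  through step 2 (go(rmC,rmD)): drop {robot_in(rmD)}, keep {ball_in(b2,rmB), carry(b1,right)}, require {robot_in(rmC)}
    → {ball_in(b2,rmB), carry(b1,right), robot_in(rmC)}
  through step 1 (go(rmD,rmC)): drop {robot_in(rmC)}, keep {ball_in(b2,rmB), carry(b1,right)}, require {robot_in(rmD)}
    → {ball_in(b2,rmB), carry(b1,right), robot_in(rmD)}

== RESULT ==
["ball_in(b2,rmB)", "carry(b1,right)", "robot_in(rmD)"]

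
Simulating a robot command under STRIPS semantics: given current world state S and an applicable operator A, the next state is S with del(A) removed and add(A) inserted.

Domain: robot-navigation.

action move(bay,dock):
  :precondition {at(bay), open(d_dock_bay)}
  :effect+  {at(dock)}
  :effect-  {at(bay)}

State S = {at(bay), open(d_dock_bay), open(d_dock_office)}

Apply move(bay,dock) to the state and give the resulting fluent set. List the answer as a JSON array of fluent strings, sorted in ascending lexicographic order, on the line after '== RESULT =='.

Compute (S \ del) ∪ add:
  pre ⊆ S: {at(bay), open(d_dock_bay)} ⊆ S  — applicable
  S \ del = {open(d_dock_bay), open(d_dock_office)}
  ∪ add   = {at(dock), open(d_dock_bay), open(d_dock_office)}

== RESULT ==
["at(dock)", "open(d_dock_bay)", "open(d_dock_office)"]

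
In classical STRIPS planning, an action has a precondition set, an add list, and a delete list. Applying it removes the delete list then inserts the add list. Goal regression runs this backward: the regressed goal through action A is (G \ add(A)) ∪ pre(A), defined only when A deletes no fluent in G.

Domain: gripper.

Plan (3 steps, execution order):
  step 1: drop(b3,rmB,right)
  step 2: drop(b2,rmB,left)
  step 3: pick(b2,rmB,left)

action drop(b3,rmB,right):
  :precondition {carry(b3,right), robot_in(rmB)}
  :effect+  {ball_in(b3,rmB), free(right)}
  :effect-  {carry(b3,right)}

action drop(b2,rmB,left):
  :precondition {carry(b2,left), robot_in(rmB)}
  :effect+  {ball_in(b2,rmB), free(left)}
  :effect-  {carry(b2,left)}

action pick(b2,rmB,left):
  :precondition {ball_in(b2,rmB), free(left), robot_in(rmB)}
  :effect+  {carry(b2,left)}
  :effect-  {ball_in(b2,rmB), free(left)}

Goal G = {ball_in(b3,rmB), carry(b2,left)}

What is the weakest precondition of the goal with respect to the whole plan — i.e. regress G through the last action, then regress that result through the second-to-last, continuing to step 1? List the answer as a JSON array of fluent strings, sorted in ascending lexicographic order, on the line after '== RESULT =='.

Work backward from the goal:
  through step 3 (pick(b2,rmB,left)): drop {carry(b2,left)}, keep {ball_in(b3,rmB)}, require {ball_in(b2,rmB), free(left), robot_in(rmB)}
    → {ball_in(b2,rmB), ball_in(b3,rmB), free(left), robot_in(rmB)}
  through step 2 (drop(b2,rmB,left)): drop {ball_in(b2,rmB), free(left)}, keep {ball_in(b3,rmB), robot_in(rmB)}, require {carry(b2,left), robot_in(rmB)}
    → {ball_in(b3,rmB), carry(b2,left), robot_in(rmB)}
  through step 1 (drop(b3,rmB,right)): drop {ball_in(b3,rmB)}, keep {carry(b2,left), robot_in(rmB)}, require {carry(b3,right), robot_in(rmB)}
    → {carry(b2,left), carry(b3,right), robot_in(rmB)}

== RESULT ==
["carry(b2,left)", "carry(b3,right)", "robot_in(rmB)"]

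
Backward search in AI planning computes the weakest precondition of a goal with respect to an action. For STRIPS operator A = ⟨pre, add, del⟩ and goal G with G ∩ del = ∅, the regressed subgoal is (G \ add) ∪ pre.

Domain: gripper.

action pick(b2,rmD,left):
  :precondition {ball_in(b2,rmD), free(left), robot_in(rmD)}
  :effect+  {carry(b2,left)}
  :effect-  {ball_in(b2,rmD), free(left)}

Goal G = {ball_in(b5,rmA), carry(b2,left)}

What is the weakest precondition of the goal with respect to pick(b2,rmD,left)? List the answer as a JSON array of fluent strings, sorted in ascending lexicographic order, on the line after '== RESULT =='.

Regress:
  G ∩ del = {}  (empty — regression defined)
  G \ add = {ball_in(b5,rmA), carry(b2,left)} \ {carry(b2,left)} = {ball_in(b5,rmA)}
  ∪ pre   = {ball_in(b5,rmA)} ∪ {ball_in(b2,rmD), free(left), robot_in(rmD)}
          = {ball_in(b2,rmD), ball_in(b5,rmA), free(left), robot_in(rmD)}

== RESULT ==
["ball_in(b2,rmD)", "ball_in(b5,rmA)", "free(left)", "robot_in(rmD)"]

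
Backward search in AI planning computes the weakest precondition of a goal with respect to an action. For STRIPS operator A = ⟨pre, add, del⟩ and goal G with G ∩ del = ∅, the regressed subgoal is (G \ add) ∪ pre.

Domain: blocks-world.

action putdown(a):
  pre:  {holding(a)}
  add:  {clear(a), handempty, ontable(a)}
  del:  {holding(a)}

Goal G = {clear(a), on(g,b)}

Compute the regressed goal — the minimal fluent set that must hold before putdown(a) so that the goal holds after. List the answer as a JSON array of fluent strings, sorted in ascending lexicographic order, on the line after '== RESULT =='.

Regress:
  G ∩ del = {}  (empty — regression defined)
  G \ add = {clear(a), on(g,b)} \ {clear(a), handempty, ontable(a)} = {on(g,b)}
  ∪ pre   = {on(g,b)} ∪ {holding(a)}
          = {holding(a), on(g,b)}

== RESULT ==
["holding(a)", "on(g,b)"]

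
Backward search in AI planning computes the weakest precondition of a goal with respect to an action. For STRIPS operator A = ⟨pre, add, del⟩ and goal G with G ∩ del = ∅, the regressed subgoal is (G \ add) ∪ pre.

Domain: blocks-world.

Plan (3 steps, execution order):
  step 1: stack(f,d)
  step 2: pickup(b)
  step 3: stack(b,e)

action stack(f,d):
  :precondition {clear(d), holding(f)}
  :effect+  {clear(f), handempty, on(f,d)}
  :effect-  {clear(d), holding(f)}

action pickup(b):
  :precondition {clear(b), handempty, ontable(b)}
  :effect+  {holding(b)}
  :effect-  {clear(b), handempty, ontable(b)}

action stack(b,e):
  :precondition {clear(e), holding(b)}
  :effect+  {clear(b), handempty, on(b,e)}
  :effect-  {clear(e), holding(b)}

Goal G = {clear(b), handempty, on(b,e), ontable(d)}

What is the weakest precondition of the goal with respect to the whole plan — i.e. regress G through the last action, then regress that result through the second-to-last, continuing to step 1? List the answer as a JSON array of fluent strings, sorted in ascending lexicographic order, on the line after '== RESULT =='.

Work backward from the goal:
  through step 3 (stack(b,e)): drop {clear(b), handempty, on(b,e)}, keep {ontable(d)}, require {clear(e), holding(b)}
    → {clear(e), holding(b), ontable(d)}
  through step 2 (pickup(b)): drop {holding(b)}, keep {clear(e), ontable(d)}, require {clear(b), handempty, ontable(b)}
    → {clear(b), clear(e), handempty, ontable(b), ontable(d)}
  through step 1 (stack(f,d)): drop {handempty}, keep {clear(b), clear(e), ontable(b), ontable(d)}, require {clear(d), holding(f)}
    → {clear(b), clear(d), clear(e), holding(f), ontable(b), ontable(d)}

== RESULT ==
["clear(b)", "clear(d)", "clear(e)", "holding(f)", "ontable(b)", "ontable(d)"]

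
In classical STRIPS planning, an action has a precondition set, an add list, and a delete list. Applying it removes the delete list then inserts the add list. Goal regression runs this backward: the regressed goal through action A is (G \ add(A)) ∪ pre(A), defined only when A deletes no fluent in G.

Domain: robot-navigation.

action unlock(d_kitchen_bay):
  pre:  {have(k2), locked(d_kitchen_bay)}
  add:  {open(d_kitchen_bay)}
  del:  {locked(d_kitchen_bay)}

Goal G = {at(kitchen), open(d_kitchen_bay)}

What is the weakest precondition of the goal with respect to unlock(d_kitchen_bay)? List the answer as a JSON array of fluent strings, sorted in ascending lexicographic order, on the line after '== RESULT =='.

Compute (G \ add) ∪ pre:
  G ∩ del = {}  (empty — regression defined)
  G \ add = {at(kitchen), open(d_kitchen_bay)} \ {open(d_kitchen_bay)} = {at(kitchen)}
  ∪ pre   = {at(kitchen)} ∪ {have(k2), locked(d_kitchen_bay)}
          = {at(kitchen), have(k2), locked(d_kitchen_bay)}

== RESULT ==
["at(kitchen)", "have(k2)", "locked(d_kitchen_bay)"]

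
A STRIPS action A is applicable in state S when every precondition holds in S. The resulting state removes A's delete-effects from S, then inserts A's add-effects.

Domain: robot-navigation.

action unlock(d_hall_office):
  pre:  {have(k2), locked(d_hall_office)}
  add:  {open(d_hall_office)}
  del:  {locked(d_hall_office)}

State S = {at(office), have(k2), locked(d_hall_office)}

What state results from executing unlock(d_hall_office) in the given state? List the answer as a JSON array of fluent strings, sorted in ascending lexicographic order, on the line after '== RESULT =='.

Progress:
  pre ⊆ S: {have(k2), locked(d_hall_office)} ⊆ S  — applicable
  S \ del = {at(office), have(k2)}
  ∪ add   = {at(office), have(k2), open(d_hall_office)}

== RESULT ==
["at(office)", "have(k2)", "open(d_hall_office)"]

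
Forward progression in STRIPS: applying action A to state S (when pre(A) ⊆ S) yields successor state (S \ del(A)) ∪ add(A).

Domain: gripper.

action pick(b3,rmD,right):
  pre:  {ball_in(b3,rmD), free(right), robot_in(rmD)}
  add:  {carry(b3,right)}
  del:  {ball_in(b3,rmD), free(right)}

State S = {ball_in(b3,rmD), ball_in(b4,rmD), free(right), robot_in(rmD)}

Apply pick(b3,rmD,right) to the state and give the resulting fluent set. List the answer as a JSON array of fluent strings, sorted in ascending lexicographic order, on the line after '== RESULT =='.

Progress:
  pre ⊆ S: {ball_in(b3,rmD), free(right), robot_in(rmD)} ⊆ S  — applicable
  S \ del = {ball_in(b4,rmD), robot_in(rmD)}
  ∪ add   = {ball_in(b4,rmD), carry(b3,right), robot_in(rmD)}

== RESULT ==
["ball_in(b4,rmD)", "carry(b3,right)", "robot_in(rmD)"]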